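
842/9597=842/9597  =  0.09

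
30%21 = 9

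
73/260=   73/260 = 0.28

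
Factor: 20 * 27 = 540 = 2^2*3^3*5^1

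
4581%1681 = 1219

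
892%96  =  28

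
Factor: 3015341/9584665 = 5^( -1)*7^1*17^1*37^( - 1 )* 103^(-1 )*503^(-1)*25339^1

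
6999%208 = 135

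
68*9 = 612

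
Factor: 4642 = 2^1*11^1*211^1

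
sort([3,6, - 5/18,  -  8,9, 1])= [ - 8, - 5/18, 1, 3, 6,9 ] 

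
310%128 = 54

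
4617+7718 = 12335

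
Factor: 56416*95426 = 2^6*41^1 * 43^1*47713^1= 5383553216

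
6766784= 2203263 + 4563521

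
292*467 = 136364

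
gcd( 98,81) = 1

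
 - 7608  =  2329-9937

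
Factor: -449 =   -  449^1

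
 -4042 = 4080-8122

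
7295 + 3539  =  10834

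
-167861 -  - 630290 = 462429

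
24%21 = 3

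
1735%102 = 1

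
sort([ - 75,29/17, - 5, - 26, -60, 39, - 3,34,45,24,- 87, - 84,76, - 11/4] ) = [-87, - 84, - 75,  -  60, - 26,  -  5 , - 3, - 11/4, 29/17,24,34,39, 45, 76] 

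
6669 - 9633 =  -2964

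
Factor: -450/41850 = -1/93=- 3^(  -  1) * 31^(  -  1)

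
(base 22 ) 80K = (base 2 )111100110100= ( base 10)3892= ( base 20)9ec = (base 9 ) 5304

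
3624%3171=453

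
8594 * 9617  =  82648498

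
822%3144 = 822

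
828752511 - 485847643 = 342904868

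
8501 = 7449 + 1052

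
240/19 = 240/19 = 12.63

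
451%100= 51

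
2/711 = 2/711 = 0.00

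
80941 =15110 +65831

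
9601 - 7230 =2371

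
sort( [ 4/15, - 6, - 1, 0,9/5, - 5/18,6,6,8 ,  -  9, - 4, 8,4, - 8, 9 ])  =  [-9, - 8,-6,-4, - 1,  -  5/18,0,4/15,9/5,4, 6,6,8,8, 9]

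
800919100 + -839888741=  -  38969641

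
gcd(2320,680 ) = 40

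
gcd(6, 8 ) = 2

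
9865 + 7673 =17538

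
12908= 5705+7203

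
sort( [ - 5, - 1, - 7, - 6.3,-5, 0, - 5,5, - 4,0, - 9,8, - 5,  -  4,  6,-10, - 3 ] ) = [-10, -9, - 7, - 6.3,-5, - 5,- 5, - 5, - 4, - 4, - 3, - 1, 0,0, 5, 6,8]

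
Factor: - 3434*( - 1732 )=2^3*17^1*101^1*433^1 = 5947688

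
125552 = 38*3304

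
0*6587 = 0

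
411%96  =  27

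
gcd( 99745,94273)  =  1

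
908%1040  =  908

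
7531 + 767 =8298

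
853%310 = 233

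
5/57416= 5/57416 = 0.00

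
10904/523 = 20+ 444/523 = 20.85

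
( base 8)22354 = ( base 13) 43C1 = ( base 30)af2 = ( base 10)9452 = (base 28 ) C1G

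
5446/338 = 2723/169 = 16.11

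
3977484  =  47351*84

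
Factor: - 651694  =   - 2^1*499^1*653^1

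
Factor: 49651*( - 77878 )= - 3866720578 = - 2^1*7^1  *  23^1*41^1*173^1*1693^1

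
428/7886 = 214/3943 = 0.05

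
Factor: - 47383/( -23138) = 2^( - 1 )*7^2*23^( - 1 )* 503^( - 1) * 967^1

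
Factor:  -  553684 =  - 2^2*149^1*929^1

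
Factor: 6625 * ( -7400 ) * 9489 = - 2^3 *3^1*5^5*37^1*53^1*3163^1 = - 465198225000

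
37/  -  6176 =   -  1+6139/6176 = - 0.01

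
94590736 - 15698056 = 78892680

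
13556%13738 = 13556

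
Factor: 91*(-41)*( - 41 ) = 7^1*13^1*41^2  =  152971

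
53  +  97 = 150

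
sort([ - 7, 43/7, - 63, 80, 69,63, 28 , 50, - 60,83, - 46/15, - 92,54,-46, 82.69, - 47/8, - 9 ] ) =[ - 92,- 63, - 60, - 46, - 9, - 7, -47/8, -46/15, 43/7,  28, 50, 54,63, 69, 80, 82.69,83] 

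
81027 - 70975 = 10052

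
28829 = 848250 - 819421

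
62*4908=304296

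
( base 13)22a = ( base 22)H0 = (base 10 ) 374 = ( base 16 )176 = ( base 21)hh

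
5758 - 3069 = 2689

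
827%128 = 59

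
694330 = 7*99190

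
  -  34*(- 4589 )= 156026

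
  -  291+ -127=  - 418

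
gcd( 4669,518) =7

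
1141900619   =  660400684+481499935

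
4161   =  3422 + 739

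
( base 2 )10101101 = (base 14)c5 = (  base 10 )173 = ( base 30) 5N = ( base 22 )7J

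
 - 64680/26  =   - 2488+4/13 = - 2487.69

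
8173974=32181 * 254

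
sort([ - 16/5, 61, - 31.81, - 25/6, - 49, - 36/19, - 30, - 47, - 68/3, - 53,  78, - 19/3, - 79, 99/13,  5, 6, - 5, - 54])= [  -  79, - 54, - 53,- 49, - 47, - 31.81, - 30, - 68/3, - 19/3, - 5  , - 25/6 , - 16/5, - 36/19,5,6, 99/13,61, 78] 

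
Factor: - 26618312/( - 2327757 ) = 2^3 * 3^(-1 )*7^1 * 475327^1*775919^ ( - 1 ) 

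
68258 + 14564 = 82822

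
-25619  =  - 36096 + 10477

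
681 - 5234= - 4553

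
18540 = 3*6180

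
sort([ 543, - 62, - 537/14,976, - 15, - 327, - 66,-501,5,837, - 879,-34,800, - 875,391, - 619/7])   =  [ - 879 , - 875, - 501, - 327, - 619/7, - 66, - 62, - 537/14, - 34, - 15,5,391,543, 800,837, 976]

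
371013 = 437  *849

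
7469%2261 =686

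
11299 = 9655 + 1644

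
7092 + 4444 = 11536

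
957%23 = 14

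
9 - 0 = 9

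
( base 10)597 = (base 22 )153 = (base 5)4342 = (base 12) 419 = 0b1001010101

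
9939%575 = 164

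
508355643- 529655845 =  - 21300202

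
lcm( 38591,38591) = 38591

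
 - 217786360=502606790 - 720393150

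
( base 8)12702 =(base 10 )5570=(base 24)9g2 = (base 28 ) 72q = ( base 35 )4J5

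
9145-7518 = 1627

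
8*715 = 5720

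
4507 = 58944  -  54437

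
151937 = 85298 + 66639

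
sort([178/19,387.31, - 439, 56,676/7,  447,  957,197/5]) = [ - 439,178/19  ,  197/5,56 , 676/7,387.31, 447, 957 ]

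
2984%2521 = 463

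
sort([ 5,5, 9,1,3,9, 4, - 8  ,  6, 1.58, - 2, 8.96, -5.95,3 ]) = [ - 8,- 5.95, - 2, 1,1.58,3, 3,  4,5, 5, 6, 8.96,  9,  9]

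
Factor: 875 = 5^3* 7^1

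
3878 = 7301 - 3423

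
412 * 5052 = 2081424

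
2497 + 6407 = 8904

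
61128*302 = 18460656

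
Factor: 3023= 3023^1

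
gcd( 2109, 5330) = 1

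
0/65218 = 0 = 0.00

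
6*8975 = 53850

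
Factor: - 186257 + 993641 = 2^3*3^1*33641^1 = 807384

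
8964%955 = 369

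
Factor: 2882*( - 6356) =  - 2^3*7^1 * 11^1*131^1*227^1 = -18317992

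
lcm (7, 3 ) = 21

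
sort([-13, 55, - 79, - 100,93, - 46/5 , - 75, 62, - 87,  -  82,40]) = [ - 100,-87,  -  82, - 79, - 75,-13, - 46/5,40, 55 , 62, 93] 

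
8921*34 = 303314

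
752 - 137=615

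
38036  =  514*74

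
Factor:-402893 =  - 37^1*10889^1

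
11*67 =737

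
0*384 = 0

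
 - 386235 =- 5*77247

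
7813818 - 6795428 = 1018390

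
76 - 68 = 8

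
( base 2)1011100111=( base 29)PI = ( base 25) 14I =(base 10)743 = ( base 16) 2e7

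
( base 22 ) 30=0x42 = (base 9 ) 73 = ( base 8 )102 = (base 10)66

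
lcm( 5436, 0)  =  0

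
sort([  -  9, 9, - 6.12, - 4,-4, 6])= [ - 9, - 6.12, - 4, - 4, 6,9] 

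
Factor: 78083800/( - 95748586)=-2^2*5^2*23^ ( - 1) * 390419^1* 2081491^( - 1) =- 39041900/47874293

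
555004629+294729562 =849734191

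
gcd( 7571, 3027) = 1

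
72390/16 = 4524+3/8 =4524.38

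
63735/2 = 31867 +1/2 = 31867.50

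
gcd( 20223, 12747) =21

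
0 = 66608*0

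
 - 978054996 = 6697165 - 984752161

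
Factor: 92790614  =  2^1*7^2 * 107^1*8849^1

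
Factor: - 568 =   -  2^3 * 71^1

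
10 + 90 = 100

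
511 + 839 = 1350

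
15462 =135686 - 120224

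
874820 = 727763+147057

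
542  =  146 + 396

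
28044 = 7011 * 4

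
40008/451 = 88 + 320/451 = 88.71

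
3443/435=7 + 398/435=7.91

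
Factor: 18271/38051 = 11^2*13^( - 1)*151^1 * 2927^ ( -1)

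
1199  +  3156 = 4355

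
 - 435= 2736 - 3171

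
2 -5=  - 3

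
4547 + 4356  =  8903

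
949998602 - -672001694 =1622000296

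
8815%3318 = 2179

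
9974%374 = 250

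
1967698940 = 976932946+990765994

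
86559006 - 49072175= 37486831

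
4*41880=167520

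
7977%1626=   1473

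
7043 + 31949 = 38992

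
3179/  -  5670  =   - 1 +2491/5670  =  -0.56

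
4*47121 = 188484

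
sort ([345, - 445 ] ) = [-445,345 ] 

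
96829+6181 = 103010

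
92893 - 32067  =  60826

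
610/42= 305/21  =  14.52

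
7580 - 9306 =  - 1726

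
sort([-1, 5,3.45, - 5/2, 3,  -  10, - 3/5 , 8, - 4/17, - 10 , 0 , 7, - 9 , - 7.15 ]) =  [- 10, - 10, - 9, - 7.15, -5/2, - 1, - 3/5, - 4/17,0, 3 , 3.45, 5, 7, 8]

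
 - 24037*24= - 576888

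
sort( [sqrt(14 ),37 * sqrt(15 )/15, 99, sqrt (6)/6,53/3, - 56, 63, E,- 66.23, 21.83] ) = [  -  66.23, -56, sqrt(6)/6, E, sqrt (14),37*sqrt( 15) /15, 53/3,21.83, 63, 99]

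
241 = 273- 32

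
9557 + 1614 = 11171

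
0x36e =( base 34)ps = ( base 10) 878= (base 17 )30B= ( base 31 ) SA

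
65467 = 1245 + 64222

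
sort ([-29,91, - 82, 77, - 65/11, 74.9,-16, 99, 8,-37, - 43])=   [-82, - 43, - 37, - 29, - 16,-65/11 , 8, 74.9,77,91,99] 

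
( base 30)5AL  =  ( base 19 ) D6E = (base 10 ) 4821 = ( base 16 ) 12D5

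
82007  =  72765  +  9242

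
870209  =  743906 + 126303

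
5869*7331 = 43025639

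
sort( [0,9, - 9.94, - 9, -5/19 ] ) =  [ - 9.94, - 9, - 5/19, 0,9]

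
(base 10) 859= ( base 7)2335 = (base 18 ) 2BD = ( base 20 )22J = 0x35b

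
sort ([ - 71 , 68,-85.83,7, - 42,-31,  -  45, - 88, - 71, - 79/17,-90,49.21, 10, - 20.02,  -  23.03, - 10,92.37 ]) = [- 90, - 88, - 85.83, - 71  ,- 71, - 45, - 42,  -  31, - 23.03,-20.02 , - 10, - 79/17, 7, 10,49.21,68,  92.37 ]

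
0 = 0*28213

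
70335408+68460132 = 138795540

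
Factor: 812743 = 41^1*43^1*461^1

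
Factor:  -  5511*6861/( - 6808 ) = 2^( - 3)*3^2*11^1*23^(-1 )*37^ ( - 1 )*167^1*2287^1 = 37810971/6808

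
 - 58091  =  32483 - 90574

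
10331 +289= 10620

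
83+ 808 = 891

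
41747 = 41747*1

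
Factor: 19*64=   2^6 * 19^1 = 1216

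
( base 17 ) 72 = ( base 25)4l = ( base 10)121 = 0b1111001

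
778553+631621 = 1410174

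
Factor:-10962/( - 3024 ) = 2^( - 3)*29^1 =29/8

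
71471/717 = 99+488/717 = 99.68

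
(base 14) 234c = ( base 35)50j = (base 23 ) be3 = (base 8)14000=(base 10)6144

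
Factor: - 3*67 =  - 201 = -3^1*67^1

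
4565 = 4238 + 327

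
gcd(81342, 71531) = 1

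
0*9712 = 0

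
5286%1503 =777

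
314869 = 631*499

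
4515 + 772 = 5287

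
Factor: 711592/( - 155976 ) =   -  917/201   =  - 3^(-1) * 7^1*67^( -1 ) * 131^1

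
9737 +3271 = 13008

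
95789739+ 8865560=104655299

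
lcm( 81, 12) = 324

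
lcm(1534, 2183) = 56758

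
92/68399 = 92/68399 = 0.00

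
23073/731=31  +  412/731 = 31.56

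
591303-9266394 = -8675091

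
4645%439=255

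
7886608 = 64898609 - 57012001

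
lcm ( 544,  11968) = 11968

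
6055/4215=1211/843 = 1.44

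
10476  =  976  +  9500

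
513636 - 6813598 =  - 6299962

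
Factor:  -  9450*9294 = -2^2 * 3^4 *5^2*7^1*1549^1=-  87828300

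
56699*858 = 48647742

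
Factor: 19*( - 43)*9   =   - 3^2*19^1*43^1 =- 7353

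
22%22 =0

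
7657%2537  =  46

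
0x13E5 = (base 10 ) 5093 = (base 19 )E21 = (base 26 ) 7DN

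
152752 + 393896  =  546648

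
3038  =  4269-1231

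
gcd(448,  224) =224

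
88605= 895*99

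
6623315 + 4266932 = 10890247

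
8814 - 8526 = 288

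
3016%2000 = 1016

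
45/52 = 45/52 = 0.87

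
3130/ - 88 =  - 36 + 19/44 = - 35.57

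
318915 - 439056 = -120141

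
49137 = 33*1489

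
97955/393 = 97955/393 = 249.25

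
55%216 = 55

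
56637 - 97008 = -40371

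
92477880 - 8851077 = 83626803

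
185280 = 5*37056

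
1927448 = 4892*394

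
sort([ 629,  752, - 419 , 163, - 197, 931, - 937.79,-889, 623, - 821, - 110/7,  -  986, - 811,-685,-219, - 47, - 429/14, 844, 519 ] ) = [-986, - 937.79, - 889 , - 821,  -  811,-685, - 419, - 219, - 197,  -  47, - 429/14, - 110/7,  163, 519, 623,629,752, 844, 931]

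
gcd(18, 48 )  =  6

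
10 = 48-38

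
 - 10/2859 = - 1 + 2849/2859 = - 0.00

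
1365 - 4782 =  - 3417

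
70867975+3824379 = 74692354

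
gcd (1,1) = 1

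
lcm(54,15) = 270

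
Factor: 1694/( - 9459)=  - 2^1*3^( - 2)*7^1*11^2*1051^ ( - 1 ) 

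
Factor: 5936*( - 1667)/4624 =-618457/289 = - 7^1*17^(- 2) * 53^1* 1667^1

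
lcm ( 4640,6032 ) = 60320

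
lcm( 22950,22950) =22950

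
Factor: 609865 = 5^1 * 283^1 *431^1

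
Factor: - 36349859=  - 7^1*13^1*17^1*23497^1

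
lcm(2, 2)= 2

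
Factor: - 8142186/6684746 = - 4071093/3342373 = -3^1*13^1*47^1*61^ (- 1)*157^( - 1 ) * 349^(  -  1)*2221^1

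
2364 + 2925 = 5289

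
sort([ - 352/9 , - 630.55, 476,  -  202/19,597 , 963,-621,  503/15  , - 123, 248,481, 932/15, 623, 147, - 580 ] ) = [ - 630.55, - 621, - 580, - 123, - 352/9, - 202/19, 503/15, 932/15, 147,248,476, 481, 597, 623, 963 ] 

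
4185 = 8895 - 4710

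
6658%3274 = 110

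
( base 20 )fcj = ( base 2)1100001110011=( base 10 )6259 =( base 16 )1873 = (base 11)4780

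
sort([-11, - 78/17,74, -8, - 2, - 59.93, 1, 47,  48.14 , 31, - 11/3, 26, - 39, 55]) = [ - 59.93, - 39, - 11, - 8, - 78/17,  -  11/3, - 2,1, 26, 31, 47, 48.14, 55,  74] 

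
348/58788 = 29/4899 = 0.01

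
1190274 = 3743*318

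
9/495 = 1/55 =0.02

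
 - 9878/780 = -13+131/390=-12.66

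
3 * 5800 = 17400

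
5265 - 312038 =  - 306773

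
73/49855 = 73/49855 = 0.00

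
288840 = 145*1992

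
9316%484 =120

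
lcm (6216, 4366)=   366744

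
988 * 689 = 680732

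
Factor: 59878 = 2^1*7^2*13^1*47^1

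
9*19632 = 176688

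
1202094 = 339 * 3546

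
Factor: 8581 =8581^1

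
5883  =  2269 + 3614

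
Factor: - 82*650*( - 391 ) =20840300 = 2^2 *5^2*13^1*17^1  *  23^1 * 41^1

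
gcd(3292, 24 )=4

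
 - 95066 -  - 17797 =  - 77269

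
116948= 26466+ 90482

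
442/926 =221/463   =  0.48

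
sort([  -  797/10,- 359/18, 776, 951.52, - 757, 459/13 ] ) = [ - 757, - 797/10,  -  359/18, 459/13, 776,951.52]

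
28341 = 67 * 423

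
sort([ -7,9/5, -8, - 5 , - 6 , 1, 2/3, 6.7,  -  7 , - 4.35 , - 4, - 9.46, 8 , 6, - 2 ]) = [ - 9.46,-8,-7,  -  7, - 6, - 5,-4.35, - 4, - 2, 2/3,1, 9/5,  6,  6.7 , 8]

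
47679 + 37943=85622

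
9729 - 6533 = 3196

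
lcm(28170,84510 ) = 84510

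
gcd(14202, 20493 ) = 27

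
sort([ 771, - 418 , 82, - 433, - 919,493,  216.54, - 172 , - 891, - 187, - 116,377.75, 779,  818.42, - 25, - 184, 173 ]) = [-919, - 891, - 433, - 418, - 187, - 184, - 172, - 116,  -  25,82, 173,216.54,  377.75, 493,771, 779, 818.42] 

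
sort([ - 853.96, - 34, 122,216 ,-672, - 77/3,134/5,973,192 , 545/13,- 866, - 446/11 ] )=[ - 866,-853.96, - 672 , - 446/11, - 34,-77/3,134/5,545/13,122, 192,216, 973]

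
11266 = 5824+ 5442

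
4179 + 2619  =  6798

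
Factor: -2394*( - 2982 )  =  7138908 = 2^2*3^3*7^2*19^1*71^1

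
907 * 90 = 81630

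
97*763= 74011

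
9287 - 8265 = 1022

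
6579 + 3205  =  9784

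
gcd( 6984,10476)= 3492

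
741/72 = 247/24 = 10.29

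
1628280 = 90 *18092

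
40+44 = 84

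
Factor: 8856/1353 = 72/11 = 2^3*3^2*11^(-1) 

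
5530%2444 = 642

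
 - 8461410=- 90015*94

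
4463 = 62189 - 57726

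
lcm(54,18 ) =54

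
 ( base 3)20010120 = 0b1000101110110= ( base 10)4470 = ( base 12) 2706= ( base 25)73K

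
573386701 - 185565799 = 387820902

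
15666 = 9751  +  5915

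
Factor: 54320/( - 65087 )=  - 560/671 = -2^4 * 5^1*7^1*11^(-1)*61^( - 1 ) 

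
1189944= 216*5509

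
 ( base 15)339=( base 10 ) 729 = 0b1011011001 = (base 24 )169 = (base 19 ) 207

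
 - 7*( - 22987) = 160909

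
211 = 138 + 73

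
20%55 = 20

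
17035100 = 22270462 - 5235362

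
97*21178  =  2054266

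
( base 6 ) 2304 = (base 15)264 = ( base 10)544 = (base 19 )19c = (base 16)220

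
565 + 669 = 1234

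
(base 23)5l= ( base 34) 40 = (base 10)136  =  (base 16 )88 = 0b10001000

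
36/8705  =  36/8705 = 0.00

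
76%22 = 10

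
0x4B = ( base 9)83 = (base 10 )75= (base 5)300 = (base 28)2j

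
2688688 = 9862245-7173557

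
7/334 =7/334 = 0.02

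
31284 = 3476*9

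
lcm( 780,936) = 4680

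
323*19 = 6137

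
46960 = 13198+33762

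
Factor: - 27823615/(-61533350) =2^( - 1)*5^( - 1)*29^1*311^1* 617^1*1230667^( - 1) = 5564723/12306670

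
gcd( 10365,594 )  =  3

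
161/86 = 1+75/86=1.87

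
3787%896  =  203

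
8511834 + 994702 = 9506536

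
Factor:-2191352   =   - 2^3*273919^1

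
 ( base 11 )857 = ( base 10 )1030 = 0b10000000110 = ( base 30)14a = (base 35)tf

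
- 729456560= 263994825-993451385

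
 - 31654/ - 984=32+83/492 = 32.17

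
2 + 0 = 2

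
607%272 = 63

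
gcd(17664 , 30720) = 768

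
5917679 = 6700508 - 782829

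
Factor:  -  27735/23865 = - 37^( - 1)*43^1= -  43/37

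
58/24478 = 29/12239 = 0.00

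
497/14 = 35 + 1/2 =35.50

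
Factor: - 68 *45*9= -27540=- 2^2*3^4*5^1*17^1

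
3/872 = 3/872=0.00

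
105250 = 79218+26032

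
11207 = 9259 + 1948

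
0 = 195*0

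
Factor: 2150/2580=5/6 =2^( - 1 )*3^( - 1 ) * 5^1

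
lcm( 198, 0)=0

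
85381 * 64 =5464384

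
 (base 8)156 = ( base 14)7C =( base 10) 110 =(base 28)3q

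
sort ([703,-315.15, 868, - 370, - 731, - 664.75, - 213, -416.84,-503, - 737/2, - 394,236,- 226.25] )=[ - 731,-664.75,-503, - 416.84, - 394,-370,-737/2, -315.15, - 226.25 ,- 213,236, 703, 868]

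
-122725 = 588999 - 711724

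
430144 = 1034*416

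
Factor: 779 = 19^1*41^1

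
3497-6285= - 2788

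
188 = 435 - 247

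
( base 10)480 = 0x1E0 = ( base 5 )3410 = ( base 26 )IC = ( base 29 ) GG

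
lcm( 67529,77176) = 540232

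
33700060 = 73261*460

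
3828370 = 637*6010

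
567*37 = 20979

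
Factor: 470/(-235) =- 2 = - 2^1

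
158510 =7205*22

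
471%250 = 221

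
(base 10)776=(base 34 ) MS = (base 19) 22G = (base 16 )308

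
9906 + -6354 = 3552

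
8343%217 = 97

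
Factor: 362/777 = 2^1*3^( - 1)*7^(- 1)*37^( - 1)*181^1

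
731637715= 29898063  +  701739652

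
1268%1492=1268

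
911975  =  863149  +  48826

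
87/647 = 87/647= 0.13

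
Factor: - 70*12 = -2^3*3^1*5^1*7^1 = -840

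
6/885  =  2/295=0.01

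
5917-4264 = 1653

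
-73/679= - 1 + 606/679 = -0.11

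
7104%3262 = 580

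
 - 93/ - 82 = 1 + 11/82  =  1.13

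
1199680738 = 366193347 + 833487391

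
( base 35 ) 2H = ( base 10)87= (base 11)7a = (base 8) 127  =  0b1010111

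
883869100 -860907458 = 22961642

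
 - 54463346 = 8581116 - 63044462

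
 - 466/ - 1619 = 466/1619 = 0.29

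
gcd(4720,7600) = 80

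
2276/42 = 54+4/21 =54.19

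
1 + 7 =8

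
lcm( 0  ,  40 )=0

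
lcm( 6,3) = 6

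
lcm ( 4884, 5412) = 200244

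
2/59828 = 1/29914 = 0.00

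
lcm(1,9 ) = 9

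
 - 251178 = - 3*83726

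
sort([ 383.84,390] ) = [ 383.84,390]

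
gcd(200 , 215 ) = 5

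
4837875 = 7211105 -2373230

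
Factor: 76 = 2^2*19^1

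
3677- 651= 3026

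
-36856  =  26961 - 63817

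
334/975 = 334/975  =  0.34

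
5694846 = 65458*87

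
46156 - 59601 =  - 13445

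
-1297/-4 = 324  +  1/4 = 324.25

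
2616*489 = 1279224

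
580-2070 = -1490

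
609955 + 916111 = 1526066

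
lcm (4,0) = 0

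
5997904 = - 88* ( - 68158)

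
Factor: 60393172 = 2^2*7^1*19^1*61^1 * 1861^1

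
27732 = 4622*6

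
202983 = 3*67661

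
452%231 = 221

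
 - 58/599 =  - 1 + 541/599  =  - 0.10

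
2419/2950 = 41/50  =  0.82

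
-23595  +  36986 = 13391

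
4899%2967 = 1932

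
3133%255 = 73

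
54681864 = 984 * 55571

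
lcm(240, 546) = 21840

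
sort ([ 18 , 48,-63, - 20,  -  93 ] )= [ - 93 ,- 63, - 20,18,48]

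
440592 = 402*1096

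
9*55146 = 496314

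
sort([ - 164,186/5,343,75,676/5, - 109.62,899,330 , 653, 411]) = [ - 164, - 109.62,186/5,75,676/5 , 330,343,411, 653,899]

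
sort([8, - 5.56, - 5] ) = [ - 5.56, - 5 , 8]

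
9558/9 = 1062 = 1062.00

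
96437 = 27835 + 68602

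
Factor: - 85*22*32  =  -59840= - 2^6*5^1*11^1*17^1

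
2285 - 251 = 2034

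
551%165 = 56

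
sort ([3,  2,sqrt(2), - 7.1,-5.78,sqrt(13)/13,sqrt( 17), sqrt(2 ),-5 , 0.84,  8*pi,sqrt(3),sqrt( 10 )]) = [ - 7.1, - 5.78, - 5, sqrt(13)/13 , 0.84,sqrt(2 ), sqrt ( 2) , sqrt(3),2  ,  3,sqrt( 10 ), sqrt(17 ), 8*pi ]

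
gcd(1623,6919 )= 1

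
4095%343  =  322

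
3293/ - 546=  - 3293/546 =- 6.03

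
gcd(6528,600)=24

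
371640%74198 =650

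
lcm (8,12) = 24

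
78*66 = 5148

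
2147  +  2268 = 4415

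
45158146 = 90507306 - 45349160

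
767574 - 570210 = 197364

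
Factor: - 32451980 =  - 2^2*5^1*11^1* 17^1*8677^1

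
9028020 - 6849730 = 2178290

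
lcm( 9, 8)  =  72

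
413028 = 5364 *77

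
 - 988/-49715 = 988/49715=0.02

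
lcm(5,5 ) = 5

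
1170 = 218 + 952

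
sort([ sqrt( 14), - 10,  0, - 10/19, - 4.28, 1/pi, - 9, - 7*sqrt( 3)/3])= [ - 10, - 9, - 4.28, - 7 * sqrt( 3 ) /3,-10/19, 0, 1/pi,sqrt( 14)] 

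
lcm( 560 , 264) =18480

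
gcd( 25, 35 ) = 5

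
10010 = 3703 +6307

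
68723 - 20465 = 48258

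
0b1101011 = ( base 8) 153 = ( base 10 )107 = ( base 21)52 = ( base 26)43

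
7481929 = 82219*91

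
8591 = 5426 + 3165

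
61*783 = 47763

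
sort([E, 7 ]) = [ E,7]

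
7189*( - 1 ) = -7189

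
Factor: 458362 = 2^1*229181^1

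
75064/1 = 75064 = 75064.00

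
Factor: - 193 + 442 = 3^1 * 83^1= 249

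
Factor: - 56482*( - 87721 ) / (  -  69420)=-2^ ( - 1 )*3^( - 1 ) * 5^( - 1)*13^( - 1)*31^1*89^( - 1)*911^1*87721^1=- 2477328761/34710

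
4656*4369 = 20342064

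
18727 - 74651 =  - 55924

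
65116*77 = 5013932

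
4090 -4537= - 447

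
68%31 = 6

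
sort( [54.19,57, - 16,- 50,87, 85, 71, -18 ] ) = [ - 50, - 18, - 16, 54.19,57, 71,85 , 87]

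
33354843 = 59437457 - 26082614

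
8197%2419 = 940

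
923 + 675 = 1598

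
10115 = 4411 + 5704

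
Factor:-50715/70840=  - 2^ (  -  3 )*3^2 * 7^1*11^(-1 )=-  63/88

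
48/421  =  48/421 = 0.11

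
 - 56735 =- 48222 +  - 8513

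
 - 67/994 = -67/994  =  - 0.07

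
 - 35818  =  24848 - 60666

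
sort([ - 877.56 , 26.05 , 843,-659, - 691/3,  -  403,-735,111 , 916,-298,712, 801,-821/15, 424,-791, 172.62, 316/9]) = [- 877.56, -791, - 735, - 659, - 403 , - 298 ,-691/3,-821/15, 26.05,316/9,111,  172.62,  424, 712 , 801,843, 916]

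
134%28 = 22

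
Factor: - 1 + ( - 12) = -13 = - 13^1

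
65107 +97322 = 162429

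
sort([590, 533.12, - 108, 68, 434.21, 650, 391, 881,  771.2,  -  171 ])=[ - 171, - 108,68 , 391 , 434.21, 533.12, 590, 650, 771.2,  881 ] 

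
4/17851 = 4/17851 = 0.00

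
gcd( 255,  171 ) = 3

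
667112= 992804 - 325692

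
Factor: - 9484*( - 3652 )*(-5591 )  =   -193647460688 = - 2^4*11^1*83^1*2371^1 *5591^1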